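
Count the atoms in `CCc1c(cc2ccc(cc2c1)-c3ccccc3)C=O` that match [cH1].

The query [cH1] means: aromatic carbon bearing exactly one hydrogen.
Check the 20 heavy atoms by environment: 6× c (aromatic, H0) → no; 10× c (aromatic, H1) → match; 1× C (H1) → no; 1× O (H0) → no; 1× C (H2) → no; 1× C (H3) → no.
That gives 10 matching atoms.

10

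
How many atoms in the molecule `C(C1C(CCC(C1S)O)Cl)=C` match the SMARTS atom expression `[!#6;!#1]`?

The query [!#6;!#1] means: not carbon and not hydrogen — any heteroatom.
Check the 11 heavy atoms by environment: 8× C → no; 1× S → match; 1× Cl → match; 1× O → match.
Summing the matching environments: 1 + 1 + 1 = 3 matching atoms.

3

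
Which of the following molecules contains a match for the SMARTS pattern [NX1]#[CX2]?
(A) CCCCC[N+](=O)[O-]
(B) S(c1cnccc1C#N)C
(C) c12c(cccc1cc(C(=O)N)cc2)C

B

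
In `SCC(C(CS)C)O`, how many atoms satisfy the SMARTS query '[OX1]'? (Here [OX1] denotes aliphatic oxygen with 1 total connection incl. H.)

0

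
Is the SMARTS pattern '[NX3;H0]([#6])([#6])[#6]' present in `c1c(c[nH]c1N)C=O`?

No

The pattern [NX3;H0]([#6])([#6])[#6] describes a trivalent nitrogen with no H, bonded to three carbons — a tertiary amine.
The closest candidate here is a primary amino group (-NH2), but the nitrogen has H2, not H0 with three carbons. No other fragment satisfies the full query, so there is no match.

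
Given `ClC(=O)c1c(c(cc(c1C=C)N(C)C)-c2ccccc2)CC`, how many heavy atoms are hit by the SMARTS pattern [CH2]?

2

The query [CH2] means: aliphatic carbon with exactly two hydrogens.
Check the 22 heavy atoms by environment: 6× c (aromatic, H0) → no; 6× c (aromatic, H1) → no; 1× C (H1) → no; 2× C (H2) → match; 3× C (H3) → no; 1× C (H0) → no; 1× O (H0) → no; 1× Cl (H0) → no; 1× N (H0) → no.
That gives 2 matching atoms.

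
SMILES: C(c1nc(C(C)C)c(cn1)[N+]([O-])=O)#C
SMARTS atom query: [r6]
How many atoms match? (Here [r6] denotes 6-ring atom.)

The query [r6] means: r6 matches atoms in a six-membered ring.
Check the 14 heavy atoms by environment: 2× n (aromatic, in 6-ring) → match; 4× c (aromatic, in 6-ring) → match; 5× C (acyclic) → no; 1× N (charge +1, acyclic) → no; 1× O (charge -1, acyclic) → no; 1× O (acyclic) → no.
Summing the matching environments: 2 + 4 = 6 matching atoms.

6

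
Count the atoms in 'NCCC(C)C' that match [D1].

3

Check the 6 heavy atoms by environment: 2× C (D2) → no; 1× C (D3) → no; 2× C (D1) → match; 1× N (D1) → match.
Summing the matching environments: 2 + 1 = 3 matching atoms.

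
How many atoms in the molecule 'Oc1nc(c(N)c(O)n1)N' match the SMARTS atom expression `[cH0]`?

Check the 10 heavy atoms by environment: 2× n (aromatic, H0) → no; 4× c (aromatic, H0) → match; 2× N (H2) → no; 2× O (H1) → no.
That gives 4 matching atoms.

4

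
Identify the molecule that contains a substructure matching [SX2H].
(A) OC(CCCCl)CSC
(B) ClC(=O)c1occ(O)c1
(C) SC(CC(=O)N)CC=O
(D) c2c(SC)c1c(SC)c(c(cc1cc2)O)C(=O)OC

C

[SX2H] describes an aliphatic sulfur with two connections, one being H (a thiol).
(A) has a hydroxyl group (-OH) but it is an -OH, not an -SH.
(B) has a hydroxyl group (-OH) but it is an -OH, not an -SH.
(C) contains a thiol (-SH), which satisfies every atom and bond constraint.
(D) has a methylthio ether (-SCH3) but the sulfur has H0 (bonded to two carbons), not H1.
So the answer is (C).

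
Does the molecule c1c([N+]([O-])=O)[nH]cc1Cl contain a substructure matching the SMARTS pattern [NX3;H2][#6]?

The pattern [NX3;H2][#6] describes a trivalent nitrogen with two H attached to carbon — a primary amine.
The closest candidate here is a nitro group (-[N+](=O)[O-]), but the nitrogen is [N+] with no H, not NX3H2. No other fragment satisfies the full query, so there is no match.

No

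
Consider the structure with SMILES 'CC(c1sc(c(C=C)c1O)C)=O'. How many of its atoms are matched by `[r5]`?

5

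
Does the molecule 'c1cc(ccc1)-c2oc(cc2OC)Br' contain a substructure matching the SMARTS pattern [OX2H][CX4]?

No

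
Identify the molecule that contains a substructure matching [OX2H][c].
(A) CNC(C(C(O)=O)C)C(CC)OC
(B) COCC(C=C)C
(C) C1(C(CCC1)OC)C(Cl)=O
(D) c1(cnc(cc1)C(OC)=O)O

D

[OX2H][c] describes a hydroxyl oxygen attached to an aromatic carbon (a phenol).
(A) has a methoxy ether (-OCH3) but the oxygen has H0, not H1.
(B) has a methoxy ether (-OCH3) but the oxygen has H0, not H1.
(C) has a methoxy ether (-OCH3) but the oxygen has H0, not H1.
(D) contains a hydroxyl group (-OH), which satisfies every atom and bond constraint.
So the answer is (D).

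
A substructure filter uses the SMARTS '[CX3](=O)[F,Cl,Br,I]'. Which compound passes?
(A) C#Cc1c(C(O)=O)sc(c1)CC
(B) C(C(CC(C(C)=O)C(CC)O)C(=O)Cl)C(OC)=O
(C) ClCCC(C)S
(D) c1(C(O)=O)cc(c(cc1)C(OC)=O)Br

B

[CX3](=O)[F,Cl,Br,I] describes a carbonyl carbon bonded to a halogen (an acyl halide).
(A) has a carboxylic acid group (-C(=O)OH) but the carbonyl is bonded to -OH, not to a halogen.
(B) contains an acyl chloride (-C(=O)Cl), which satisfies every atom and bond constraint.
(C) has a chloro substituent but the Cl is not on a carbonyl carbon.
(D) has a methyl-ester group (-C(=O)OCH3) but the carbonyl is bonded to -O-C, not to a halogen.
So the answer is (B).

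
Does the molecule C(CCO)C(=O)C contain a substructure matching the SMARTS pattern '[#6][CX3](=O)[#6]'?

Yes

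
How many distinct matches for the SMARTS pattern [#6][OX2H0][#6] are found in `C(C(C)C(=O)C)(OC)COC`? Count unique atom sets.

2

[#6][OX2H0][#6] is the SMARTS for an ether: an aliphatic oxygen bridging two carbons with no H on the oxygen.
The molecule carries 2 separate instances of a methoxy ether (-OCH3) meeting every constraint; each maps to a distinct set of atoms, giving 2 matches.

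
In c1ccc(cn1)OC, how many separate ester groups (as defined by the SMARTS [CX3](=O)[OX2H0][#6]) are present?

0

[CX3](=O)[OX2H0][#6] is the SMARTS for an ester: a carbonyl carbon bonded to an oxygen that is itself bonded to carbon (no H on that O).
The molecule has a methoxy ether (-OCH3), but the ether oxygen is not adjacent to a C=O carbon; nothing else fits, so there are 0 matches.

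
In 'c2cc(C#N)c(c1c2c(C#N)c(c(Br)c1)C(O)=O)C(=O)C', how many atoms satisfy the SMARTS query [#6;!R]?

The query [#6;!R] means: carbon not in any ring.
Check the 21 heavy atoms by environment: 10× c (aromatic, in 6-ring) → no; 5× C (acyclic) → match; 2× N (acyclic) → no; 3× O (acyclic) → no; 1× Br (acyclic) → no.
That gives 5 matching atoms.

5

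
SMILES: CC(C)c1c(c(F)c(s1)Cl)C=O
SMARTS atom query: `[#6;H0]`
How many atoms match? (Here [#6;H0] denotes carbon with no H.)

The query [#6;H0] means: any carbon with no attached hydrogen.
Check the 12 heavy atoms by environment: 1× s (aromatic, H0) → no; 4× c (aromatic, H0) → match; 1× F (H0) → no; 2× C (H1) → no; 1× O (H0) → no; 1× Cl (H0) → no; 2× C (H3) → no.
That gives 4 matching atoms.

4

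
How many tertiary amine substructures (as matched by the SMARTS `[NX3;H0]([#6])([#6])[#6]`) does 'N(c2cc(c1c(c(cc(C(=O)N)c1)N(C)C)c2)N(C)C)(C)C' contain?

3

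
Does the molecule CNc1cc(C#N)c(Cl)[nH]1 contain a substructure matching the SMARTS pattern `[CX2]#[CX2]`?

The pattern [CX2]#[CX2] describes a carbon-carbon triple bond — an alkyne.
The closest candidate here is a nitrile (-C#N), but the triple bond is C#N, not C#C. No other fragment satisfies the full query, so there is no match.

No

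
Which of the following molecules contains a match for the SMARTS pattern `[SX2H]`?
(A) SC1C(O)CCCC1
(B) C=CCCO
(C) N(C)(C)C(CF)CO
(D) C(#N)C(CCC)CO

A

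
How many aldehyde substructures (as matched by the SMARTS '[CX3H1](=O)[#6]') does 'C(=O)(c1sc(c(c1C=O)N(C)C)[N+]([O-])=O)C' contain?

[CX3H1](=O)[#6] is the SMARTS for an aldehyde: an sp2 carbon with one H, double-bonded to O and single-bonded to carbon.
Exactly one fragment in the molecule meets all constraints, giving 1 match.

1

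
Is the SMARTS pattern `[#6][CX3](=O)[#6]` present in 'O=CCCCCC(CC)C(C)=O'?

The pattern [#6][CX3](=O)[#6] describes a carbonyl carbon (no H) flanked by two carbons — a ketone.
The molecule carries an acetyl/ketone group (-C(=O)CH3), whose atoms satisfy every constraint of the query, so the pattern matches.

Yes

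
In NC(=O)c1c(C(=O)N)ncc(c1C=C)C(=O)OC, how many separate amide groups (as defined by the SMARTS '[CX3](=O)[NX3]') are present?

2

[CX3](=O)[NX3] is the SMARTS for an amide: a carbonyl carbon bonded to a trivalent nitrogen.
The molecule carries 2 separate instances of a primary amide (-C(=O)NH2) meeting every constraint; each maps to a distinct set of atoms, giving 2 matches.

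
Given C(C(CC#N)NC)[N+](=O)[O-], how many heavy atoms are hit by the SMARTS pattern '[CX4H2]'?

The query [CX4H2] means: sp3 carbon (X4) with exactly two hydrogens.
Check the 10 heavy atoms by environment: 2× C (H2, X4) → match; 1× C (H1, X4) → no; 1× N (charge +1, H0, X3) → no; 1× O (charge -1, H0, X1) → no; 1× O (H0, X1) → no; 1× C (H0, X2) → no; 1× N (H0, X1) → no; 1× N (H1, X3) → no; 1× C (H3, X4) → no.
That gives 2 matching atoms.

2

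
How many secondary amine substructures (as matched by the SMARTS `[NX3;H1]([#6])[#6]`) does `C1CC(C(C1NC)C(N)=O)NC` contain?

[NX3;H1]([#6])[#6] is the SMARTS for a secondary amine: a trivalent nitrogen with one H, bonded to two carbons.
The molecule carries 2 separate instances of an N-methylamino group (-NHCH3) meeting every constraint; each maps to a distinct set of atoms, giving 2 matches.

2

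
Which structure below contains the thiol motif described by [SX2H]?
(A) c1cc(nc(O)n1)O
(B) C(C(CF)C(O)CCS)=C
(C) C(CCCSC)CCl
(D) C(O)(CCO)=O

[SX2H] describes an aliphatic sulfur with two connections, one being H (a thiol).
(A) has a hydroxyl group (-OH) but it is an -OH, not an -SH.
(B) contains a thiol (-SH), which satisfies every atom and bond constraint.
(C) has a methylthio ether (-SCH3) but the sulfur has H0 (bonded to two carbons), not H1.
(D) has a hydroxyl group (-OH) but it is an -OH, not an -SH.
So the answer is (B).

B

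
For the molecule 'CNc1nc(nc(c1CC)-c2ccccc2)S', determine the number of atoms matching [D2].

9

The query [D2] means: atom with exactly two heavy-atom neighbours.
Check the 17 heavy atoms by environment: 2× n (aromatic, D2) → match; 5× c (aromatic, D3) → no; 1× C (D2) → match; 2× C (D1) → no; 5× c (aromatic, D2) → match; 1× N (D2) → match; 1× S (D1) → no.
Summing the matching environments: 2 + 1 + 5 + 1 = 9 matching atoms.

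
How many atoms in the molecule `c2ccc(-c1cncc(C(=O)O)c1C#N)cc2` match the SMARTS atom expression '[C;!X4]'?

2

The query [C;!X4] means: aliphatic carbon that does not have four total connections.
Check the 17 heavy atoms by environment: 1× n (aromatic, X2) → no; 11× c (aromatic, X3) → no; 1× C (X3) → match; 1× O (X1) → no; 1× O (X2) → no; 1× C (X2) → match; 1× N (X1) → no.
Summing the matching environments: 1 + 1 = 2 matching atoms.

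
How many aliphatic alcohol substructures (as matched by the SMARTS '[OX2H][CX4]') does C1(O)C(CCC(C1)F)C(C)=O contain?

1

[OX2H][CX4] is the SMARTS for an aliphatic alcohol: a hydroxyl oxygen bound to an sp3 (X4) carbon.
Exactly one fragment in the molecule meets all constraints, giving 1 match.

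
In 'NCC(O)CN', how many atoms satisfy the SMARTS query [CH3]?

The query [CH3] means: aliphatic carbon with exactly three hydrogens.
Check the 6 heavy atoms by environment: 2× C (H2) → no; 1× C (H1) → no; 2× N (H2) → no; 1× O (H1) → no.
No environment satisfies the query, so 0 matching atoms.

0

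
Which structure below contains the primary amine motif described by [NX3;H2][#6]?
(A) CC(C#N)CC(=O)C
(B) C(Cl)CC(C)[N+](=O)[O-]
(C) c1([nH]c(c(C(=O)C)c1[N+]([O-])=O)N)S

C

[NX3;H2][#6] describes a trivalent nitrogen with two H attached to carbon (a primary amine).
(A) has a nitrile (-C#N) but the nitrogen is NX1 (triple-bonded), not NX3 with two H.
(B) has a nitro group (-[N+](=O)[O-]) but the nitrogen is [N+] with no H, not NX3H2.
(C) contains a primary amino group (-NH2), which satisfies every atom and bond constraint.
So the answer is (C).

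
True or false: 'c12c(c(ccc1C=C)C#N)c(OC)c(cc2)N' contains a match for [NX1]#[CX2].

The pattern [NX1]#[CX2] describes a nitrogen triple-bonded to a two-connected carbon — a nitrile.
The molecule carries a nitrile (-C#N), whose atoms satisfy every constraint of the query, so the pattern matches.

True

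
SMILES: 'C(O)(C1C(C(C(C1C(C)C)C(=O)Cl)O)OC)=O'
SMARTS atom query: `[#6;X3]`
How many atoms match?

The query [#6;X3] means: any carbon (aromatic or not) with three total connections.
Check the 17 heavy atoms by environment: 9× C (X4) → no; 2× C (X3) → match; 2× O (X1) → no; 1× Cl (X1) → no; 3× O (X2) → no.
That gives 2 matching atoms.

2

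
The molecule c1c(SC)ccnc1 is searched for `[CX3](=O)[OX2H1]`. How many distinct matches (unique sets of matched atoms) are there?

0

[CX3](=O)[OX2H1] is the SMARTS for a carboxylic acid: an sp2 carbon double-bonded to O and single-bonded to an -OH oxygen.
No fragment in the molecule satisfies every constraint, giving 0 matches.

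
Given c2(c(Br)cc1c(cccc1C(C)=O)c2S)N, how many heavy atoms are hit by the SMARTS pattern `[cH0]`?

6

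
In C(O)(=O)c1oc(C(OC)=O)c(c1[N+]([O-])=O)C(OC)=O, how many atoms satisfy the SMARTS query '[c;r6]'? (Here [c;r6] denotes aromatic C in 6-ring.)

The query [c;r6] means: aromatic carbon that belongs to a six-membered ring.
Check the 19 heavy atoms by environment: 1× o (aromatic, in 5-ring) → no; 4× c (aromatic, in 5-ring) → no; 5× C (acyclic) → no; 7× O (acyclic) → no; 1× N (charge +1, acyclic) → no; 1× O (charge -1, acyclic) → no.
No environment satisfies the query, so 0 matching atoms.

0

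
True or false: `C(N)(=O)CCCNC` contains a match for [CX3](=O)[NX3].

True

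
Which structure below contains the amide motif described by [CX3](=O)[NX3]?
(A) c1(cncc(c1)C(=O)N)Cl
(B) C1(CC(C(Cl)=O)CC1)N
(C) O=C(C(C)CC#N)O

A

[CX3](=O)[NX3] describes a carbonyl carbon bonded to a trivalent nitrogen (an amide).
(A) contains a primary amide (-C(=O)NH2), which satisfies every atom and bond constraint.
(B) has a primary amino group (-NH2) but the -NH2 is not attached to a carbonyl carbon.
(C) has a nitrile (-C#N) but the nitrile N is NX1 (triple-bonded), not NX3.
So the answer is (A).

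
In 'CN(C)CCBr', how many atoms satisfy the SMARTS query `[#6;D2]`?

2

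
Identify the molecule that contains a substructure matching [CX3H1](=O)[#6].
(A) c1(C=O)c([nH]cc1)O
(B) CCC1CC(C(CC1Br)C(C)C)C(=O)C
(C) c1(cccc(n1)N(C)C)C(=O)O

[CX3H1](=O)[#6] describes an sp2 carbon with one H, double-bonded to O and single-bonded to carbon (an aldehyde).
(A) contains an aldehyde (-CHO), which satisfies every atom and bond constraint.
(B) has an acetyl/ketone group (-C(=O)CH3) but the carbonyl carbon has H0 (two carbon neighbours), not H1.
(C) has a carboxylic acid group (-C(=O)OH) but the carbonyl carbon has H0 and is bonded to O, not H1.
So the answer is (A).

A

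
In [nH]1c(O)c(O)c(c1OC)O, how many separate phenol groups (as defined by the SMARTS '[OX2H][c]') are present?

3

[OX2H][c] is the SMARTS for a phenol: a hydroxyl oxygen attached to an aromatic carbon.
The molecule carries 3 separate instances of a hydroxyl group (-OH) meeting every constraint; each maps to a distinct set of atoms, giving 3 matches.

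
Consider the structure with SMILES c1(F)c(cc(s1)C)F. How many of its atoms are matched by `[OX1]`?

The query [OX1] means: aliphatic oxygen with one total connection — typically a carbonyl =O or an oxide.
Check the 8 heavy atoms by environment: 1× s (aromatic, X2) → no; 4× c (aromatic, X3) → no; 2× F (X1) → no; 1× C (X4) → no.
No environment satisfies the query, so 0 matching atoms.

0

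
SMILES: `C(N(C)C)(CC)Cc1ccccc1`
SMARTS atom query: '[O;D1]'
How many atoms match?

0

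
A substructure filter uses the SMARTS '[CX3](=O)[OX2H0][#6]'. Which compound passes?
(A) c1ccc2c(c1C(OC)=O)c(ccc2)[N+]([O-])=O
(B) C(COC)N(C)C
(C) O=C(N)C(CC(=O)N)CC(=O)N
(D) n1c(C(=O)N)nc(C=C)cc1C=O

[CX3](=O)[OX2H0][#6] describes a carbonyl carbon bonded to an oxygen that is itself bonded to carbon (no H on that O) (an ester).
(A) contains a methyl-ester group (-C(=O)OCH3), which satisfies every atom and bond constraint.
(B) has a methoxy ether (-OCH3) but the ether oxygen is not adjacent to a C=O carbon.
(C) has a primary amide (-C(=O)NH2) but the carbonyl is bonded to N, not to an O-C linkage.
(D) has a primary amide (-C(=O)NH2) but the carbonyl is bonded to N, not to an O-C linkage.
So the answer is (A).

A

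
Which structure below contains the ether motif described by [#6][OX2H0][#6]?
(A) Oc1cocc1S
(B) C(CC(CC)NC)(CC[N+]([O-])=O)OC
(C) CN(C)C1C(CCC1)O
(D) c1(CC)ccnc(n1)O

[#6][OX2H0][#6] describes an aliphatic oxygen bridging two carbons with no H on the oxygen (an ether).
(A) has a hydroxyl group (-OH) but the oxygen has H1, not H0 bridging two carbons.
(B) contains a methoxy ether (-OCH3), which satisfies every atom and bond constraint.
(C) has a hydroxyl group (-OH) but the oxygen has H1, not H0 bridging two carbons.
(D) has a hydroxyl group (-OH) but the oxygen has H1, not H0 bridging two carbons.
So the answer is (B).

B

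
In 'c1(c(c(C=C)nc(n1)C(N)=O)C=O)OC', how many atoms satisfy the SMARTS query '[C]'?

5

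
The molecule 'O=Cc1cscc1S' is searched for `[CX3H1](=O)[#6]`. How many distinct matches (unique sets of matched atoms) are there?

1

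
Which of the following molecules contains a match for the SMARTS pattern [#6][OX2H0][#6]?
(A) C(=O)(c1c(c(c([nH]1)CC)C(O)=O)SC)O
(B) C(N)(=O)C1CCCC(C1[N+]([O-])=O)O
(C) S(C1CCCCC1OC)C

C

[#6][OX2H0][#6] describes an aliphatic oxygen bridging two carbons with no H on the oxygen (an ether).
(A) has a carboxylic acid group (-C(=O)OH) but the -OH oxygen has H1; the =O is OX1, not OX2.
(B) has a hydroxyl group (-OH) but the oxygen has H1, not H0 bridging two carbons.
(C) contains a methoxy ether (-OCH3), which satisfies every atom and bond constraint.
So the answer is (C).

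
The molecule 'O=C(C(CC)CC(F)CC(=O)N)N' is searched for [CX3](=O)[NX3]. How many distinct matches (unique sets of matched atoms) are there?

2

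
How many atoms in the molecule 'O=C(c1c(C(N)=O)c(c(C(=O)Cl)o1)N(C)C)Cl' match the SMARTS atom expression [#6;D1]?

2

The query [#6;D1] means: carbon bonded to exactly one heavy atom.
Check the 17 heavy atoms by environment: 1× o (aromatic, D2) → no; 4× c (aromatic, D3) → no; 1× N (D3) → no; 2× C (D1) → match; 3× C (D3) → no; 3× O (D1) → no; 2× Cl (D1) → no; 1× N (D1) → no.
That gives 2 matching atoms.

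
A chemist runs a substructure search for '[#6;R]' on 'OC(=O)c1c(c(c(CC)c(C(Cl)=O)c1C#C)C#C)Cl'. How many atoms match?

Check the 19 heavy atoms by environment: 6× c (aromatic, in 6-ring) → match; 8× C (acyclic) → no; 2× Cl (acyclic) → no; 3× O (acyclic) → no.
That gives 6 matching atoms.

6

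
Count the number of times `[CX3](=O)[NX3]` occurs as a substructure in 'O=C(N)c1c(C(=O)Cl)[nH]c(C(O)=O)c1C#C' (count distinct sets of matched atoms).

1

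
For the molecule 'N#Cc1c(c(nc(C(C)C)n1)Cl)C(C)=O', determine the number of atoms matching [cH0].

Check the 15 heavy atoms by environment: 2× n (aromatic, H0) → no; 4× c (aromatic, H0) → match; 1× Cl (H0) → no; 1× C (H1) → no; 3× C (H3) → no; 2× C (H0) → no; 1× N (H0) → no; 1× O (H0) → no.
That gives 4 matching atoms.

4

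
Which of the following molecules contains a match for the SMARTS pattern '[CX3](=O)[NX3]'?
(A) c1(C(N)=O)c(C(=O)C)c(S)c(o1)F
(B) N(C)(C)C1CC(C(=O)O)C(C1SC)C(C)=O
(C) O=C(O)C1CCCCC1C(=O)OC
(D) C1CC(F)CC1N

A

[CX3](=O)[NX3] describes a carbonyl carbon bonded to a trivalent nitrogen (an amide).
(A) contains a primary amide (-C(=O)NH2), which satisfies every atom and bond constraint.
(B) has a carboxylic acid group (-C(=O)OH) but the carbonyl is bonded to O, not to an NX3 nitrogen.
(C) has a methyl-ester group (-C(=O)OCH3) but the carbonyl is bonded to O, not to an NX3 nitrogen.
(D) has a primary amino group (-NH2) but the -NH2 is not attached to a carbonyl carbon.
So the answer is (A).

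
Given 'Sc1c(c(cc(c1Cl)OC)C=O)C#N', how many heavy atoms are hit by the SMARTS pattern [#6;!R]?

The query [#6;!R] means: carbon not in any ring.
Check the 14 heavy atoms by environment: 6× c (aromatic, in 6-ring) → no; 3× C (acyclic) → match; 2× O (acyclic) → no; 1× S (acyclic) → no; 1× N (acyclic) → no; 1× Cl (acyclic) → no.
That gives 3 matching atoms.

3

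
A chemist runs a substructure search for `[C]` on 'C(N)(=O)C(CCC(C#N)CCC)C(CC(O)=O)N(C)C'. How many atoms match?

14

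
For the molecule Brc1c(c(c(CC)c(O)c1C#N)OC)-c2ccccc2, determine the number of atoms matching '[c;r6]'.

12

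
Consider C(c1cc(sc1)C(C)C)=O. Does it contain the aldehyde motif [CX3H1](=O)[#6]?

The pattern [CX3H1](=O)[#6] describes an sp2 carbon with one H, double-bonded to O and single-bonded to carbon — an aldehyde.
The molecule carries an aldehyde (-CHO), whose atoms satisfy every constraint of the query, so the pattern matches.

Yes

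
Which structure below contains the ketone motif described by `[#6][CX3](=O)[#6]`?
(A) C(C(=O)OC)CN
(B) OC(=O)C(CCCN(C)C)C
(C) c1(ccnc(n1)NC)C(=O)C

[#6][CX3](=O)[#6] describes a carbonyl carbon (no H) flanked by two carbons (a ketone).
(A) has a methyl-ester group (-C(=O)OCH3) but one neighbour of the carbonyl carbon is O, not C.
(B) has a carboxylic acid group (-C(=O)OH) but one neighbour of the carbonyl carbon is O, not C.
(C) contains an acetyl/ketone group (-C(=O)CH3), which satisfies every atom and bond constraint.
So the answer is (C).

C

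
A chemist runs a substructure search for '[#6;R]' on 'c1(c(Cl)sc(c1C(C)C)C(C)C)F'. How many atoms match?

4

The query [#6;R] means: carbon that is part of a ring.
Check the 13 heavy atoms by environment: 1× s (aromatic, in 5-ring) → no; 4× c (aromatic, in 5-ring) → match; 1× F (acyclic) → no; 6× C (acyclic) → no; 1× Cl (acyclic) → no.
That gives 4 matching atoms.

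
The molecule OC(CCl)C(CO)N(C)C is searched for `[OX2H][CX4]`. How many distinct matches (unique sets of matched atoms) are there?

[OX2H][CX4] is the SMARTS for an aliphatic alcohol: a hydroxyl oxygen bound to an sp3 (X4) carbon.
The molecule carries 2 separate instances of a hydroxyl group (-OH) meeting every constraint; each maps to a distinct set of atoms, giving 2 matches.

2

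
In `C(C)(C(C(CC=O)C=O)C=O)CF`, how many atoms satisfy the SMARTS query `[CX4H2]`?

The query [CX4H2] means: sp3 carbon (X4) with exactly two hydrogens.
Check the 13 heavy atoms by environment: 2× C (H2, X4) → match; 3× C (H1, X4) → no; 3× C (H1, X3) → no; 3× O (H0, X1) → no; 1× C (H3, X4) → no; 1× F (H0, X1) → no.
That gives 2 matching atoms.

2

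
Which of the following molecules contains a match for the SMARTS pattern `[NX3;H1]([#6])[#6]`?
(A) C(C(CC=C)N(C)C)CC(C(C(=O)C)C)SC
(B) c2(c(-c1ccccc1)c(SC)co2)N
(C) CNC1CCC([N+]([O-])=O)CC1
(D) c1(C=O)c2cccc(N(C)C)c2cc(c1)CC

C

[NX3;H1]([#6])[#6] describes a trivalent nitrogen with one H, bonded to two carbons (a secondary amine).
(A) has a dimethylamino group (-N(CH3)2) but the nitrogen has H0, not H1.
(B) has a primary amino group (-NH2) but the nitrogen has H2 and only one carbon neighbour.
(C) contains an N-methylamino group (-NHCH3), which satisfies every atom and bond constraint.
(D) has a dimethylamino group (-N(CH3)2) but the nitrogen has H0, not H1.
So the answer is (C).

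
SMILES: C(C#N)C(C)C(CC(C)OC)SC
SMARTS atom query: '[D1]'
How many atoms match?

5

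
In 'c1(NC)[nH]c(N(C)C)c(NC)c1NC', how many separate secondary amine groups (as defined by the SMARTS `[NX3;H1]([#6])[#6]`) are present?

3

[NX3;H1]([#6])[#6] is the SMARTS for a secondary amine: a trivalent nitrogen with one H, bonded to two carbons.
The molecule carries 3 separate instances of an N-methylamino group (-NHCH3) meeting every constraint; each maps to a distinct set of atoms, giving 3 matches.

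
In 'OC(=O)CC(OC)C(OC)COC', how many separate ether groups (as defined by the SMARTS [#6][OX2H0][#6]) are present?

[#6][OX2H0][#6] is the SMARTS for an ether: an aliphatic oxygen bridging two carbons with no H on the oxygen.
The molecule carries 3 separate instances of a methoxy ether (-OCH3) meeting every constraint; each maps to a distinct set of atoms, giving 3 matches.

3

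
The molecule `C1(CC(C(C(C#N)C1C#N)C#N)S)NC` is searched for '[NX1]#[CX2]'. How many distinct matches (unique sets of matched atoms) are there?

3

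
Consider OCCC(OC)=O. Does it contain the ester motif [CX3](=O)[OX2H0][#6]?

The pattern [CX3](=O)[OX2H0][#6] describes a carbonyl carbon bonded to an oxygen that is itself bonded to carbon (no H on that O) — an ester.
The molecule carries a methyl-ester group (-C(=O)OCH3), whose atoms satisfy every constraint of the query, so the pattern matches.

Yes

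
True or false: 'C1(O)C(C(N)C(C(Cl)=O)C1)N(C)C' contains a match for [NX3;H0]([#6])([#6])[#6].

The pattern [NX3;H0]([#6])([#6])[#6] describes a trivalent nitrogen with no H, bonded to three carbons — a tertiary amine.
The molecule carries a dimethylamino group (-N(CH3)2), whose atoms satisfy every constraint of the query, so the pattern matches.

True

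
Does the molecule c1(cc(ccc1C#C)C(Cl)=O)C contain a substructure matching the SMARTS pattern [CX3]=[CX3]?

The pattern [CX3]=[CX3] describes a non-aromatic C=C double bond between two sp2 carbons — an alkene.
The closest candidate here is an ethynyl group (-C#CH), but the C-C bond is a triple bond, not a double bond. No other fragment satisfies the full query, so there is no match.

No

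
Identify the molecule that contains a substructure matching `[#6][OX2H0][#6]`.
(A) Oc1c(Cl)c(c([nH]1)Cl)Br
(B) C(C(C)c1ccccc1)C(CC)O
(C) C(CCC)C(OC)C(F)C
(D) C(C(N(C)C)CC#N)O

[#6][OX2H0][#6] describes an aliphatic oxygen bridging two carbons with no H on the oxygen (an ether).
(A) has a hydroxyl group (-OH) but the oxygen has H1, not H0 bridging two carbons.
(B) has a hydroxyl group (-OH) but the oxygen has H1, not H0 bridging two carbons.
(C) contains a methoxy ether (-OCH3), which satisfies every atom and bond constraint.
(D) has a hydroxyl group (-OH) but the oxygen has H1, not H0 bridging two carbons.
So the answer is (C).

C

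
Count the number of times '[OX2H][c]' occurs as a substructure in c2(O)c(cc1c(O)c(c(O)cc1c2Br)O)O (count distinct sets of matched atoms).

5

[OX2H][c] is the SMARTS for a phenol: a hydroxyl oxygen attached to an aromatic carbon.
The molecule carries 5 separate instances of a hydroxyl group (-OH) meeting every constraint; each maps to a distinct set of atoms, giving 5 matches.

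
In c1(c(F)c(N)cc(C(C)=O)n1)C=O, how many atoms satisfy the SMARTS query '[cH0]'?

4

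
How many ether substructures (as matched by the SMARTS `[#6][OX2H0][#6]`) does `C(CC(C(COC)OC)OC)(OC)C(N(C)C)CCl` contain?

4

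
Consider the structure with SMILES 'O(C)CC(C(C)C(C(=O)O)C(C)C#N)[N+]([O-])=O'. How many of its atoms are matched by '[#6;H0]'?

2

The query [#6;H0] means: any carbon with no attached hydrogen.
Check the 17 heavy atoms by environment: 1× C (H2) → no; 4× C (H1) → no; 3× C (H3) → no; 3× O (H0) → no; 2× C (H0) → match; 1× O (H1) → no; 1× N (charge +1, H0) → no; 1× O (charge -1, H0) → no; 1× N (H0) → no.
That gives 2 matching atoms.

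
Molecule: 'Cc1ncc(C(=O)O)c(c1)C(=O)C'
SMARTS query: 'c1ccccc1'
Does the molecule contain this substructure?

No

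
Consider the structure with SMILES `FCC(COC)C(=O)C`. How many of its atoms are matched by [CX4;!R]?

5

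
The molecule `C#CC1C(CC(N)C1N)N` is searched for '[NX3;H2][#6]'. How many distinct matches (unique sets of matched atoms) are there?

[NX3;H2][#6] is the SMARTS for a primary amine: a trivalent nitrogen with two H attached to carbon.
The molecule carries 3 separate instances of a primary amino group (-NH2) meeting every constraint; each maps to a distinct set of atoms, giving 3 matches.

3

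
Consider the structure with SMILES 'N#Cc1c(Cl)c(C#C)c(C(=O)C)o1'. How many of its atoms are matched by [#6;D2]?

2

The query [#6;D2] means: any carbon bonded to exactly two heavy atoms.
Check the 13 heavy atoms by environment: 1× o (aromatic, D2) → no; 4× c (aromatic, D3) → no; 1× Cl (D1) → no; 1× C (D3) → no; 1× O (D1) → no; 2× C (D1) → no; 2× C (D2) → match; 1× N (D1) → no.
That gives 2 matching atoms.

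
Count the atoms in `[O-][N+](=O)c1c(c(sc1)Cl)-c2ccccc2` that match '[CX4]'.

0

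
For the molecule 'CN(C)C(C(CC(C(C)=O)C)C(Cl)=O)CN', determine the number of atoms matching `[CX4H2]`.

2

Check the 16 heavy atoms by environment: 2× C (H2, X4) → match; 3× C (H1, X4) → no; 4× C (H3, X4) → no; 1× N (H2, X3) → no; 2× C (H0, X3) → no; 2× O (H0, X1) → no; 1× N (H0, X3) → no; 1× Cl (H0, X1) → no.
That gives 2 matching atoms.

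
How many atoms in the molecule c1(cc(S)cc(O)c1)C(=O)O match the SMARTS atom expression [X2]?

3

The query [X2] means: any atom with exactly two total connections (bonds + H).
Check the 11 heavy atoms by environment: 6× c (aromatic, X3) → no; 1× S (X2) → match; 1× C (X3) → no; 1× O (X1) → no; 2× O (X2) → match.
Summing the matching environments: 1 + 2 = 3 matching atoms.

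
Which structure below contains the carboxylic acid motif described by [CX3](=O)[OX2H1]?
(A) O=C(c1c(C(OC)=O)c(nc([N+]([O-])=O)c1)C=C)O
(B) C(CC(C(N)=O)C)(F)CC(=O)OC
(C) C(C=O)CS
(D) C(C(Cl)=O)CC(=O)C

[CX3](=O)[OX2H1] describes an sp2 carbon double-bonded to O and single-bonded to an -OH oxygen (a carboxylic acid).
(A) contains a carboxylic acid group (-C(=O)OH), which satisfies every atom and bond constraint.
(B) has a methyl-ester group (-C(=O)OCH3) but the singly-bonded O has no H (OX2H0, not OX2H1).
(C) has an aldehyde (-CHO) but there is no singly-bonded oxygen on the carbonyl carbon.
(D) has an acyl chloride (-C(=O)Cl) but the carbonyl is bonded to Cl, not to an -OH oxygen.
So the answer is (A).

A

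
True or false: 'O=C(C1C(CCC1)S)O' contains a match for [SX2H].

The pattern [SX2H] describes an aliphatic sulfur with two connections, one being H — a thiol.
The molecule carries a thiol (-SH), whose atoms satisfy every constraint of the query, so the pattern matches.

True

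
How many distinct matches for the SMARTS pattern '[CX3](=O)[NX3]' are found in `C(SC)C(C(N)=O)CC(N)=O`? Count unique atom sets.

2

[CX3](=O)[NX3] is the SMARTS for an amide: a carbonyl carbon bonded to a trivalent nitrogen.
The molecule carries 2 separate instances of a primary amide (-C(=O)NH2) meeting every constraint; each maps to a distinct set of atoms, giving 2 matches.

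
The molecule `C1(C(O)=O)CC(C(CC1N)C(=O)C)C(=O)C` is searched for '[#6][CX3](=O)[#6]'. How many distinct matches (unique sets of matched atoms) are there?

[#6][CX3](=O)[#6] is the SMARTS for a ketone: a carbonyl carbon (no H) flanked by two carbons.
The molecule carries 2 separate instances of an acetyl/ketone group (-C(=O)CH3) meeting every constraint; each maps to a distinct set of atoms, giving 2 matches.

2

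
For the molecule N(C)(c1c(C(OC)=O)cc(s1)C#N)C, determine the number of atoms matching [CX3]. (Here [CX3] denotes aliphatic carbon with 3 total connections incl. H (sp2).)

The query [CX3] means: C with X3: aliphatic carbon with exactly 3 total connections.
Check the 14 heavy atoms by environment: 1× s (aromatic, X2) → no; 4× c (aromatic, X3) → no; 1× C (X2) → no; 1× N (X1) → no; 1× N (X3) → no; 3× C (X4) → no; 1× C (X3) → match; 1× O (X1) → no; 1× O (X2) → no.
That gives 1 matching atom.

1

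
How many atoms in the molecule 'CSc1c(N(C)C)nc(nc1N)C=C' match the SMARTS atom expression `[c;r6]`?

4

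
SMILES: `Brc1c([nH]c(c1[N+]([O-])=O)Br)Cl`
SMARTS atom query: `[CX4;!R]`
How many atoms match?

0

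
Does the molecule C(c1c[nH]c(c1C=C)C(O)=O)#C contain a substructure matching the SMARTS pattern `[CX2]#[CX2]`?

The pattern [CX2]#[CX2] describes a carbon-carbon triple bond — an alkyne.
The molecule carries an ethynyl group (-C#CH), whose atoms satisfy every constraint of the query, so the pattern matches.

Yes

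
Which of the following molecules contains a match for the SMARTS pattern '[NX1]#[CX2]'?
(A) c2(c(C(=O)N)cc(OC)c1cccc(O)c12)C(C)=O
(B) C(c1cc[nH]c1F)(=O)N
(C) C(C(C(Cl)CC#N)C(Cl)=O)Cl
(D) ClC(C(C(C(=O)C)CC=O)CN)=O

[NX1]#[CX2] describes a nitrogen triple-bonded to a two-connected carbon (a nitrile).
(A) has a primary amide (-C(=O)NH2) but the nitrogen is NX3, not NX1.
(B) has a primary amide (-C(=O)NH2) but the nitrogen is NX3, not NX1.
(C) contains a nitrile (-C#N), which satisfies every atom and bond constraint.
(D) has a primary amino group (-NH2) but the nitrogen is NX3 (three connections), not NX1 triple-bonded.
So the answer is (C).

C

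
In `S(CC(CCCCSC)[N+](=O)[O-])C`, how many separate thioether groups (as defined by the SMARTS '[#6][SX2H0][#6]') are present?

2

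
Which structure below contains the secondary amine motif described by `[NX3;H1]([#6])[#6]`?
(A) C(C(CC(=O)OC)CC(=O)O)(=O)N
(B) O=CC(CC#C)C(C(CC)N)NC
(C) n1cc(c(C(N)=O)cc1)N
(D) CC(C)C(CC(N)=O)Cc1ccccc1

B

[NX3;H1]([#6])[#6] describes a trivalent nitrogen with one H, bonded to two carbons (a secondary amine).
(A) has a primary amide (-C(=O)NH2) but the -C(=O)NH2 nitrogen has H2, not H1.
(B) contains an N-methylamino group (-NHCH3), which satisfies every atom and bond constraint.
(C) has a primary amino group (-NH2) but the nitrogen has H2 and only one carbon neighbour.
(D) has a primary amide (-C(=O)NH2) but the -C(=O)NH2 nitrogen has H2, not H1.
So the answer is (B).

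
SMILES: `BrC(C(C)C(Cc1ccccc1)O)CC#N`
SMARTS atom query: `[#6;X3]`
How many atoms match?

6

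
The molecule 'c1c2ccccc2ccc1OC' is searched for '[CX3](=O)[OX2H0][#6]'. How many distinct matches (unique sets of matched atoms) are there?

0

[CX3](=O)[OX2H0][#6] is the SMARTS for an ester: a carbonyl carbon bonded to an oxygen that is itself bonded to carbon (no H on that O).
The molecule has a methoxy ether (-OCH3), but the ether oxygen is not adjacent to a C=O carbon; nothing else fits, so there are 0 matches.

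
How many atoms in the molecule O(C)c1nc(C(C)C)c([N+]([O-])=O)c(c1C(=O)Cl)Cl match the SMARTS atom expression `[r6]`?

6

The query [r6] means: r6 matches atoms in a six-membered ring.
Check the 18 heavy atoms by environment: 1× n (aromatic, in 6-ring) → match; 5× c (aromatic, in 6-ring) → match; 3× O (acyclic) → no; 5× C (acyclic) → no; 2× Cl (acyclic) → no; 1× N (charge +1, acyclic) → no; 1× O (charge -1, acyclic) → no.
Summing the matching environments: 1 + 5 = 6 matching atoms.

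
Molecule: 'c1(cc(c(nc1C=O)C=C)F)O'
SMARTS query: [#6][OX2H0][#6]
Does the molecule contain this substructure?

No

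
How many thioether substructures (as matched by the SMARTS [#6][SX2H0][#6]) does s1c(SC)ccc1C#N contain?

[#6][SX2H0][#6] is the SMARTS for a thioether: an aliphatic sulfur bridging two carbons with no H on the sulfur.
Exactly one fragment in the molecule meets all constraints, giving 1 match.

1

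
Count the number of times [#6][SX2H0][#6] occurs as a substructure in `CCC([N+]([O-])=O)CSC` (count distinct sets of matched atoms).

[#6][SX2H0][#6] is the SMARTS for a thioether: an aliphatic sulfur bridging two carbons with no H on the sulfur.
Exactly one fragment in the molecule meets all constraints, giving 1 match.

1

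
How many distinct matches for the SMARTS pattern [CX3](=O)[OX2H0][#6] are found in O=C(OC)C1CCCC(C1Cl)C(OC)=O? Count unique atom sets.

2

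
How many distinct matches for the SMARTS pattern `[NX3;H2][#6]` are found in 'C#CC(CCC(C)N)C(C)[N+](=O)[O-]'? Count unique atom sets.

[NX3;H2][#6] is the SMARTS for a primary amine: a trivalent nitrogen with two H attached to carbon.
Exactly one fragment in the molecule meets all constraints, giving 1 match.

1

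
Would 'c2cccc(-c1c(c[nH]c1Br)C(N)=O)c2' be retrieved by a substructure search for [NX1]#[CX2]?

No

The pattern [NX1]#[CX2] describes a nitrogen triple-bonded to a two-connected carbon — a nitrile.
The closest candidate here is a primary amide (-C(=O)NH2), but the nitrogen is NX3, not NX1. No other fragment satisfies the full query, so there is no match.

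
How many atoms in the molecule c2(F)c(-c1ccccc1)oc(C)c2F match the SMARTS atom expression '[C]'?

The query [C] means: uppercase C matches aliphatic (non-aromatic) carbon only.
Check the 14 heavy atoms by environment: 1× o (aromatic) → no; 10× c (aromatic) → no; 1× C → match; 2× F → no.
That gives 1 matching atom.

1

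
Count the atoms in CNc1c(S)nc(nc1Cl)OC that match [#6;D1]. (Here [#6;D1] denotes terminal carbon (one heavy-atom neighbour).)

2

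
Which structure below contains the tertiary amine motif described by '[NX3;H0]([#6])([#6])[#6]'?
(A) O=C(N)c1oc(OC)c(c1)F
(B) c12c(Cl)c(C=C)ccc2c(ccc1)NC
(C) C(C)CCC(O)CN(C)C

[NX3;H0]([#6])([#6])[#6] describes a trivalent nitrogen with no H, bonded to three carbons (a tertiary amine).
(A) has a primary amide (-C(=O)NH2) but the amide nitrogen has H2 and only one carbon neighbour.
(B) has an N-methylamino group (-NHCH3) but the nitrogen still has one H (H1), not H0.
(C) contains a dimethylamino group (-N(CH3)2), which satisfies every atom and bond constraint.
So the answer is (C).

C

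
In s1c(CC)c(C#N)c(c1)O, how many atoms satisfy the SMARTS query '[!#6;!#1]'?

3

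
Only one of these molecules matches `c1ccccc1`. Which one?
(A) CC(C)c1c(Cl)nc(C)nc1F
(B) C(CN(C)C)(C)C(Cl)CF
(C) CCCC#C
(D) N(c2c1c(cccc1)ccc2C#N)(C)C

c1ccccc1 describes six aromatic carbons in a ring (a benzene ring).
(A) has a methyl group (-CH3) but no six-membered all-carbon aromatic ring is present.
(B) has a methyl group (-CH3) but no six-membered all-carbon aromatic ring is present.
(C) has a methyl group (-CH3) but no six-membered all-carbon aromatic ring is present.
(D) contains the required atom environment, so the pattern matches.
So the answer is (D).

D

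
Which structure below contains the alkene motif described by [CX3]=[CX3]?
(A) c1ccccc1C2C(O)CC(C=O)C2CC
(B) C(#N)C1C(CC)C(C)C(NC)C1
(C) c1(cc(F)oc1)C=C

C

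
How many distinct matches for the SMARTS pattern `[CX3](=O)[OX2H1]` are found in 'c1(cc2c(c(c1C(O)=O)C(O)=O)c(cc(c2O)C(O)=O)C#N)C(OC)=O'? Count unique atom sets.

3

[CX3](=O)[OX2H1] is the SMARTS for a carboxylic acid: an sp2 carbon double-bonded to O and single-bonded to an -OH oxygen.
The molecule carries 3 separate instances of a carboxylic acid group (-C(=O)OH) meeting every constraint; each maps to a distinct set of atoms, giving 3 matches.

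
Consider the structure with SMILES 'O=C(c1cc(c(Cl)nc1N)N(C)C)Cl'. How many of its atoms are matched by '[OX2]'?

0

The query [OX2] means: aliphatic oxygen with two total connections — ether, hydroxyl, or ester single-bond O.
Check the 14 heavy atoms by environment: 1× n (aromatic, X2) → no; 5× c (aromatic, X3) → no; 1× C (X3) → no; 1× O (X1) → no; 2× Cl (X1) → no; 2× N (X3) → no; 2× C (X4) → no.
No environment satisfies the query, so 0 matching atoms.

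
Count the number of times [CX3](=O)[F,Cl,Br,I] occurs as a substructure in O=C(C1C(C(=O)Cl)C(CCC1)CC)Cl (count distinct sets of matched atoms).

[CX3](=O)[F,Cl,Br,I] is the SMARTS for an acyl halide: a carbonyl carbon bonded to a halogen.
The molecule carries 2 separate instances of an acyl chloride (-C(=O)Cl) meeting every constraint; each maps to a distinct set of atoms, giving 2 matches.

2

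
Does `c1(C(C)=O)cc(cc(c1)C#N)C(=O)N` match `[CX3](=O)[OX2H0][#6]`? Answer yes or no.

No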